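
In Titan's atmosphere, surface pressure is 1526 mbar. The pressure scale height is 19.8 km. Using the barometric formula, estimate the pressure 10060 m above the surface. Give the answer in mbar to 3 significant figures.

P ≈ 918 mbar

Barometric formula: P = P₀ exp(−z/H).
z/H = 10060/19800 = 0.50808; exp(−0.50808) = 0.60165.
P = 1526 × 0.60165 = 918.12 mbar.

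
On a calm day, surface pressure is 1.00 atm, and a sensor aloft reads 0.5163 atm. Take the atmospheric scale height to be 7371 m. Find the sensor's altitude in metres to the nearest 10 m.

Invert the barometric formula: z = H ln(P₀/P).
P₀/P = 1.00/0.5163 = 1.9369; ln(1.9369) = 0.66109.
z = 7371.0 × 0.66109 = 4872.9 m.

z ≈ 4870 m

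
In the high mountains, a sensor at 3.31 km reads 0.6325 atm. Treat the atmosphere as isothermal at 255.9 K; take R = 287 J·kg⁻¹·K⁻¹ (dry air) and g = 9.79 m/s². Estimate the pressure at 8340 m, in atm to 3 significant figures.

P ≈ 0.323 atm

Scale height: H = RT/g = 287 × 255.9 / 9.79 = 7501.9 m.
Between two levels, P₂ = P₁ exp(−Δz/H) with Δz = z₂ − z₁.
Δz = 8340.0 − 3310.0 = 5030.0 m; Δz/H = 5030.0/7501.9 = 0.67050.
P₂ = 0.6325 × exp(−0.67050) = 0.6325 × 0.51145 = 0.32349 atm.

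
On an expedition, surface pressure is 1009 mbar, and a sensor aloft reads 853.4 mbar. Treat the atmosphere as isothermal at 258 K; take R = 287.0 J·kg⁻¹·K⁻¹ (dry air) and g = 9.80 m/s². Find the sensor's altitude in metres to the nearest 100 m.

z ≈ 1300 m

Scale height: H = RT/g = 287.0 × 258 / 9.80 = 7555.7 m.
Invert the barometric formula: z = H ln(P₀/P).
P₀/P = 1009/853.4 = 1.1823; ln(1.1823) = 0.16746.
z = 7555.7 × 0.16746 = 1265.3 m.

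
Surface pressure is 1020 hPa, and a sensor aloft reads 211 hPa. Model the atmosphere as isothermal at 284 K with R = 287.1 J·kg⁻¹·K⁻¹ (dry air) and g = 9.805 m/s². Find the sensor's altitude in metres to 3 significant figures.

Scale height: H = RT/g = 287.1 × 284 / 9.805 = 8315.8 m.
Invert the barometric formula: z = H ln(P₀/P).
P₀/P = 1020/211 = 4.8341; ln(4.8341) = 1.5757.
z = 8315.8 × 1.5757 = 13103 m.

z ≈ 13100 m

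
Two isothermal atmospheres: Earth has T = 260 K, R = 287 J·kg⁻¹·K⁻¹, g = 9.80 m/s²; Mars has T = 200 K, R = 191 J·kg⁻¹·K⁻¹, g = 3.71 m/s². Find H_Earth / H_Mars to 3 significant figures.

H = RT/g for each body.
H_Earth = 287 × 260 / 9.80 = 7614.3 m.
H_Mars = 191 × 200 / 3.71 = 10296 m.
H_Earth/H_Mars = 7614.3/10296 = 0.73954.

H_Earth/H_Mars ≈ 0.740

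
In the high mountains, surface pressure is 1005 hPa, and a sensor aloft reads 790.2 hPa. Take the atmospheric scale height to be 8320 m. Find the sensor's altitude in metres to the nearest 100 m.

Invert the barometric formula: z = H ln(P₀/P).
P₀/P = 1005/790.2 = 1.2718; ln(1.2718) = 0.24043.
z = 8320.0 × 0.24043 = 2000.4 m.

z ≈ 2000 m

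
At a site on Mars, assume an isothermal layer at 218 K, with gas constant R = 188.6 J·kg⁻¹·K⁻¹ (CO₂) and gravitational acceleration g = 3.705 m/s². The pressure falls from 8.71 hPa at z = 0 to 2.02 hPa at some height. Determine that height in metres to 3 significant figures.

z ≈ 16200 m

Scale height: H = RT/g = 188.6 × 218 / 3.705 = 11097 m.
Invert the barometric formula: z = H ln(P₀/P).
P₀/P = 8.71/2.02 = 4.3119; ln(4.3119) = 1.4614.
z = 11097 × 1.4614 = 16217 m.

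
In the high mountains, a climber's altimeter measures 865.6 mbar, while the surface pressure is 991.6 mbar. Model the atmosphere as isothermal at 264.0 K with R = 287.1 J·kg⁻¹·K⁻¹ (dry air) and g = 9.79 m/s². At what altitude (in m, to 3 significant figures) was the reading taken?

Scale height: H = RT/g = 287.1 × 264.0 / 9.79 = 7742.0 m.
Invert the barometric formula: z = H ln(P₀/P).
P₀/P = 991.6/865.6 = 1.1456; ln(1.1456) = 0.13593.
z = 7742.0 × 0.13593 = 1052.4 m.

z ≈ 1050 m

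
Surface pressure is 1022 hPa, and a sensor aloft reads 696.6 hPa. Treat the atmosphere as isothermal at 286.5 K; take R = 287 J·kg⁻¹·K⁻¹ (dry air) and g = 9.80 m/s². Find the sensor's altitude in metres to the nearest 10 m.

z ≈ 3220 m

Scale height: H = RT/g = 287 × 286.5 / 9.80 = 8390.4 m.
Invert the barometric formula: z = H ln(P₀/P).
P₀/P = 1022/696.6 = 1.4671; ln(1.4671) = 0.38329.
z = 8390.4 × 0.38329 = 3216.0 m.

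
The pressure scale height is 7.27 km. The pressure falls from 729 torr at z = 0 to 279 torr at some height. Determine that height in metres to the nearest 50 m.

z ≈ 7000 m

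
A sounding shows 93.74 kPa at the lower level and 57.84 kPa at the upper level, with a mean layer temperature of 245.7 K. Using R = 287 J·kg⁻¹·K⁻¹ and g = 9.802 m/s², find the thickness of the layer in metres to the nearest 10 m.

Hypsometric equation: Δz = (R T̄/g) ln(P₁/P₂).
R T̄/g = 287 × 245.7 / 9.802 = 7194.0 m.
ln(93.74/57.84) = ln(1.6207) = 0.48286.
Δz = 7194.0 × 0.48286 = 3473.7 m.

Δz ≈ 3470 m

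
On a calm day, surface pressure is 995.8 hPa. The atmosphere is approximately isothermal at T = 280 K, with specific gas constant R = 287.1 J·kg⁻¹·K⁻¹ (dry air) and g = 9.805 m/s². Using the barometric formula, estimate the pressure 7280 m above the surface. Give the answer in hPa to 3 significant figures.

Scale height: H = RT/g = 287.1 × 280 / 9.805 = 8198.7 m.
Barometric formula: P = P₀ exp(−z/H).
z/H = 7280.0/8198.7 = 0.88795; exp(−0.88795) = 0.41150.
P = 995.8 × 0.41150 = 409.77 hPa.

P ≈ 410 hPa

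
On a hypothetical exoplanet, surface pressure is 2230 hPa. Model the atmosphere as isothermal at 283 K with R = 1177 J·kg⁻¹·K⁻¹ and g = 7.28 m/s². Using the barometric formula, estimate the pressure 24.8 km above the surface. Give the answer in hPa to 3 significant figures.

P ≈ 1300 hPa

Scale height: H = RT/g = 1177 × 283 / 7.28 = 45754 m.
Barometric formula: P = P₀ exp(−z/H).
z/H = 24800/45754 = 0.54203; exp(−0.54203) = 0.58157.
P = 2230 × 0.58157 = 1296.9 hPa.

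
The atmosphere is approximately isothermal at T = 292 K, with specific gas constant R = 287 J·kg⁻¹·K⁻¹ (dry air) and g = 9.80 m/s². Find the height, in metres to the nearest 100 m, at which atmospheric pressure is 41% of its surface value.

Scale height: H = RT/g = 287 × 292 / 9.80 = 8551.4 m.
Set P/P₀ = exp(−z/H) = 0.41, so z = −H ln(0.41).
−ln(0.41) = 0.89160; z = 8551.4 × 0.89160 = 7624.4 m.

z ≈ 7600 m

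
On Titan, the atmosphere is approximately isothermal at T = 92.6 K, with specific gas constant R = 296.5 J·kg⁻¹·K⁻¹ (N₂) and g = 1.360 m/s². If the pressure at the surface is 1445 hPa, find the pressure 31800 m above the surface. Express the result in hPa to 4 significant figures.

Scale height: H = RT/g = 296.5 × 92.6 / 1.360 = 20188 m.
Barometric formula: P = P₀ exp(−z/H).
z/H = 31800/20188 = 1.5752; exp(−1.5752) = 0.20697.
P = 1445 × 0.20697 = 299.07 hPa.

P ≈ 299.1 hPa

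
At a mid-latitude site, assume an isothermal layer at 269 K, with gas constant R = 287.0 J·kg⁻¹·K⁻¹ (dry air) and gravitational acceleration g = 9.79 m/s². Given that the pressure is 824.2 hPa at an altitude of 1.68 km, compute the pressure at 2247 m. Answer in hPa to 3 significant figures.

P ≈ 767 hPa

Scale height: H = RT/g = 287.0 × 269 / 9.79 = 7885.9 m.
Between two levels, P₂ = P₁ exp(−Δz/H) with Δz = z₂ − z₁.
Δz = 2247.0 − 1680.0 = 567.00 m; Δz/H = 567.00/7885.9 = 0.071900.
P₂ = 824.2 × exp(−0.071900) = 824.2 × 0.93062 = 767.02 hPa.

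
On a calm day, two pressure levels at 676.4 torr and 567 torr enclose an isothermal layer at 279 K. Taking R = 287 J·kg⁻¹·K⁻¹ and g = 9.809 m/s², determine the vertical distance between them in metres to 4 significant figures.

Hypsometric equation: Δz = (R T̄/g) ln(P₁/P₂).
R T̄/g = 287 × 279 / 9.809 = 8163.2 m.
ln(676.4/567) = ln(1.1929) = 0.17639.
Δz = 8163.2 × 0.17639 = 1439.9 m.

Δz ≈ 1440 m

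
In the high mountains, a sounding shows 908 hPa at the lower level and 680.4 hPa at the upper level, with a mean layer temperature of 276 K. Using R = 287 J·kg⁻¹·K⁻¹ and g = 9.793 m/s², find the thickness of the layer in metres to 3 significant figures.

Hypsometric equation: Δz = (R T̄/g) ln(P₁/P₂).
R T̄/g = 287 × 276 / 9.793 = 8088.6 m.
ln(908/680.4) = ln(1.3345) = 0.28856.
Δz = 8088.6 × 0.28856 = 2334.0 m.

Δz ≈ 2330 m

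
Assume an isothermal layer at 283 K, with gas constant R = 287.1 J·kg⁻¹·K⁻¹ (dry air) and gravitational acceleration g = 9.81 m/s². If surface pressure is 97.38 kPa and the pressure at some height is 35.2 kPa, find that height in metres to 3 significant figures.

Scale height: H = RT/g = 287.1 × 283 / 9.81 = 8282.3 m.
Invert the barometric formula: z = H ln(P₀/P).
P₀/P = 97.38/35.2 = 2.7665; ln(2.7665) = 1.0176.
z = 8282.3 × 1.0176 = 8428.1 m.

z ≈ 8430 m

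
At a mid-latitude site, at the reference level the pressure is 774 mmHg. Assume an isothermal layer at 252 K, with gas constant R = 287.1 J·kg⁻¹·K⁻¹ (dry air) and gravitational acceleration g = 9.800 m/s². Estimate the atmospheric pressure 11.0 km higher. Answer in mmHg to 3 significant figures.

P ≈ 174 mmHg

Scale height: H = RT/g = 287.1 × 252 / 9.800 = 7382.6 m.
Barometric formula: P = P₀ exp(−z/H).
z/H = 11000/7382.6 = 1.4900; exp(−1.4900) = 0.22537.
P = 774 × 0.22537 = 174.44 mmHg.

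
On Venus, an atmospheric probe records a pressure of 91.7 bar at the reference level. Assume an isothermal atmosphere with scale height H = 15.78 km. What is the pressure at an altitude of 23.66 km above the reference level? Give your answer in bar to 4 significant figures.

Barometric formula: P = P₀ exp(−z/H).
z/H = 23660/15780 = 1.4994; exp(−1.4994) = 0.22326.
P = 91.7 × 0.22326 = 20.473 bar.

P ≈ 20.47 bar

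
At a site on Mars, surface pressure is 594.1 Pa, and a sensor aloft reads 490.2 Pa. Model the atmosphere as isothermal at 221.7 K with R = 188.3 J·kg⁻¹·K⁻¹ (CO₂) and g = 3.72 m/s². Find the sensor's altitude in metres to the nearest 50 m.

Scale height: H = RT/g = 188.3 × 221.7 / 3.72 = 11222 m.
Invert the barometric formula: z = H ln(P₀/P).
P₀/P = 594.1/490.2 = 1.2120; ln(1.2120) = 0.19227.
z = 11222 × 0.19227 = 2157.7 m.

z ≈ 2150 m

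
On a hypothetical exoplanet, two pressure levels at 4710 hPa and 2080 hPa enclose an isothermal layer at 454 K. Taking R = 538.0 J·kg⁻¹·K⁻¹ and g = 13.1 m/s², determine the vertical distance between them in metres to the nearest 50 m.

Δz ≈ 15250 m

Hypsometric equation: Δz = (R T̄/g) ln(P₁/P₂).
R T̄/g = 538.0 × 454 / 13.1 = 18645 m.
ln(4710/2080) = ln(2.2644) = 0.81731.
Δz = 18645 × 0.81731 = 15239 m.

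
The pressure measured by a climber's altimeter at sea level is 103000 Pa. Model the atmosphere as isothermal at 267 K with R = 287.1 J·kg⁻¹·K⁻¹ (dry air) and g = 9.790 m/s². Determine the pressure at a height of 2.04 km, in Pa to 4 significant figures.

Scale height: H = RT/g = 287.1 × 267 / 9.790 = 7830.0 m.
Barometric formula: P = P₀ exp(−z/H).
z/H = 2040.0/7830.0 = 0.26054; exp(−0.26054) = 0.77064.
P = 103000 × 0.77064 = 79376 Pa.

P ≈ 79380 Pa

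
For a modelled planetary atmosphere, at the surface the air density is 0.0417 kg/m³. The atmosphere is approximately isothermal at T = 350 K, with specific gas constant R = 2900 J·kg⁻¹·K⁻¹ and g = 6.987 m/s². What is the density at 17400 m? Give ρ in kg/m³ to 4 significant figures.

ρ ≈ 0.03699 kg/m³

Scale height: H = RT/g = 2900 × 350 / 6.987 = 145270 m.
In an isothermal atmosphere, density decays like pressure: ρ = ρ₀ exp(−z/H).
z/H = 17400/145270 = 0.11978; exp(−0.11978) = 0.88712.
ρ = 0.0417 × 0.88712 = 0.036993 kg/m³.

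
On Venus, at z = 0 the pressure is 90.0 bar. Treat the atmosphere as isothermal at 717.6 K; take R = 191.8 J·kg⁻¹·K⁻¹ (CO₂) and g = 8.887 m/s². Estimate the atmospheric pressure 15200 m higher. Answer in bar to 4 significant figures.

P ≈ 33.73 bar

Scale height: H = RT/g = 191.8 × 717.6 / 8.887 = 15487 m.
Barometric formula: P = P₀ exp(−z/H).
z/H = 15200/15487 = 0.98147; exp(−0.98147) = 0.37476.
P = 90.0 × 0.37476 = 33.728 bar.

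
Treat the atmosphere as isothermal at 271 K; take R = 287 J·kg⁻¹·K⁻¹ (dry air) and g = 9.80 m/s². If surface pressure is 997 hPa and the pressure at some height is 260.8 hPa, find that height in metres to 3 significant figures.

Scale height: H = RT/g = 287 × 271 / 9.80 = 7936.4 m.
Invert the barometric formula: z = H ln(P₀/P).
P₀/P = 997/260.8 = 3.8229; ln(3.8229) = 1.3410.
z = 7936.4 × 1.3410 = 10643 m.

z ≈ 10600 m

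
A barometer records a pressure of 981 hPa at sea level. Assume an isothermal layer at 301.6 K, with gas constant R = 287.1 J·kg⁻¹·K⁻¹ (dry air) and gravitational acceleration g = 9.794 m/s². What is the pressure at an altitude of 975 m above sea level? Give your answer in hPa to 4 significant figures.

P ≈ 878.6 hPa

Scale height: H = RT/g = 287.1 × 301.6 / 9.794 = 8841.1 m.
Barometric formula: P = P₀ exp(−z/H).
z/H = 975.00/8841.1 = 0.11028; exp(−0.11028) = 0.89558.
P = 981 × 0.89558 = 878.56 hPa.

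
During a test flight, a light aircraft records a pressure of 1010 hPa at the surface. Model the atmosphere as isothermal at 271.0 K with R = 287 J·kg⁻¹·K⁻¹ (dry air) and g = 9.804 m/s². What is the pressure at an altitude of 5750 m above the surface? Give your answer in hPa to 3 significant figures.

Scale height: H = RT/g = 287 × 271.0 / 9.804 = 7933.2 m.
Barometric formula: P = P₀ exp(−z/H).
z/H = 5750.0/7933.2 = 0.72480; exp(−0.72480) = 0.48442.
P = 1010 × 0.48442 = 489.26 hPa.

P ≈ 489 hPa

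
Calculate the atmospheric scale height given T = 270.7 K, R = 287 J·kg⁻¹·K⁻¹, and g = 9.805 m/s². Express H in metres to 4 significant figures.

H ≈ 7924 m

The scale height of an isothermal atmosphere is H = RT/g.
H = 287 × 270.7 / 9.805 = 77691/9.805 = 7923.6 m.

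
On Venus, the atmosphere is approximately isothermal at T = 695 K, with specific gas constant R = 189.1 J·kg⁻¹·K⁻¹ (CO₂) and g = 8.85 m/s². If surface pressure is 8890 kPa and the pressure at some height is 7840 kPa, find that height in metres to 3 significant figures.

z ≈ 1870 m

Scale height: H = RT/g = 189.1 × 695 / 8.85 = 14850 m.
Invert the barometric formula: z = H ln(P₀/P).
P₀/P = 8890/7840 = 1.1339; ln(1.1339) = 0.12566.
z = 14850 × 0.12566 = 1866.1 m.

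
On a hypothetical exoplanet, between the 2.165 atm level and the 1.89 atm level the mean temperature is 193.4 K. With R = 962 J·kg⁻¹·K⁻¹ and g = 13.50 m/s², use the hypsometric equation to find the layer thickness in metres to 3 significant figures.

Δz ≈ 1870 m

Hypsometric equation: Δz = (R T̄/g) ln(P₁/P₂).
R T̄/g = 962 × 193.4 / 13.50 = 13782 m.
ln(2.165/1.89) = ln(1.1455) = 0.13584.
Δz = 13782 × 0.13584 = 1872.1 m.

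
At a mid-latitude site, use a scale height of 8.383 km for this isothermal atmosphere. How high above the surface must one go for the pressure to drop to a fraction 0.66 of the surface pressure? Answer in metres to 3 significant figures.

Set P/P₀ = exp(−z/H) = 0.66, so z = −H ln(0.66).
−ln(0.66) = 0.41552; z = 8383.0 × 0.41552 = 3483.3 m.

z ≈ 3480 m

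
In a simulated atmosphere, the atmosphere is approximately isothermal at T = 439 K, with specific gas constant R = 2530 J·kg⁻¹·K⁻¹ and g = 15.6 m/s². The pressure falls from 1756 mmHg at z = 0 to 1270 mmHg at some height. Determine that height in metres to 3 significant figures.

z ≈ 23100 m

Scale height: H = RT/g = 2530 × 439 / 15.6 = 71197 m.
Invert the barometric formula: z = H ln(P₀/P).
P₀/P = 1756/1270 = 1.3827; ln(1.3827) = 0.32404.
z = 71197 × 0.32404 = 23071 m.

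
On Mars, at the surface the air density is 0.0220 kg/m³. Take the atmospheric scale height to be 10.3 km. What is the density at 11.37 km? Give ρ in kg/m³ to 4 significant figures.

In an isothermal atmosphere, density decays like pressure: ρ = ρ₀ exp(−z/H).
z/H = 11370/10300 = 1.1039; exp(−1.1039) = 0.33158.
ρ = 0.0220 × 0.33158 = 0.0072948 kg/m³.

ρ ≈ 0.007295 kg/m³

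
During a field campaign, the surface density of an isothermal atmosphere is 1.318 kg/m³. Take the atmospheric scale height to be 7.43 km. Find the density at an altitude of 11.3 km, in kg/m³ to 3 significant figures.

ρ ≈ 0.288 kg/m³

In an isothermal atmosphere, density decays like pressure: ρ = ρ₀ exp(−z/H).
z/H = 11300/7430.0 = 1.5209; exp(−1.5209) = 0.21852.
ρ = 1.318 × 0.21852 = 0.28801 kg/m³.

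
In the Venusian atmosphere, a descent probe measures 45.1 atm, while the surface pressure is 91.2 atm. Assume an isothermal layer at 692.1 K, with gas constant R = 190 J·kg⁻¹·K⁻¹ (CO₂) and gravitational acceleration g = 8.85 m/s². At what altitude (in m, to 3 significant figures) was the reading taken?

z ≈ 10500 m

Scale height: H = RT/g = 190 × 692.1 / 8.85 = 14859 m.
Invert the barometric formula: z = H ln(P₀/P).
P₀/P = 91.2/45.1 = 2.0222; ln(2.0222) = 0.70419.
z = 14859 × 0.70419 = 10464 m.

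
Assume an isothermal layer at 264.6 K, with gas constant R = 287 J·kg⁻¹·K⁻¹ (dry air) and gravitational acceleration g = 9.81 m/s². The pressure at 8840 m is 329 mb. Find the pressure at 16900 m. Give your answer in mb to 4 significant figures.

P ≈ 116.1 mb

Scale height: H = RT/g = 287 × 264.6 / 9.81 = 7741.1 m.
Between two levels, P₂ = P₁ exp(−Δz/H) with Δz = z₂ − z₁.
Δz = 16900 − 8840.0 = 8060.0 m; Δz/H = 8060.0/7741.1 = 1.0412.
P₂ = 329 × exp(−1.0412) = 329 × 0.35303 = 116.15 mb.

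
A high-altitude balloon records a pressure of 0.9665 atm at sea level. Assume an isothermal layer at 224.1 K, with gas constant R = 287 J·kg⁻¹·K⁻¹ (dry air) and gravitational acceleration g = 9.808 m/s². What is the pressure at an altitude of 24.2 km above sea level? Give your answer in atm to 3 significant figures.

Scale height: H = RT/g = 287 × 224.1 / 9.808 = 6557.6 m.
Barometric formula: P = P₀ exp(−z/H).
z/H = 24200/6557.6 = 3.6904; exp(−3.6904) = 0.024962.
P = 0.9665 × 0.024962 = 0.024126 atm.

P ≈ 0.0241 atm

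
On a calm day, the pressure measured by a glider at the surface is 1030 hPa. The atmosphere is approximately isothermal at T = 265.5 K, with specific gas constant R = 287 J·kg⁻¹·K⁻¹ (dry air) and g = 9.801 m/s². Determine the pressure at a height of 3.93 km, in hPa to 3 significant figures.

P ≈ 621 hPa

Scale height: H = RT/g = 287 × 265.5 / 9.801 = 7774.6 m.
Barometric formula: P = P₀ exp(−z/H).
z/H = 3930.0/7774.6 = 0.50549; exp(−0.50549) = 0.60321.
P = 1030 × 0.60321 = 621.31 hPa.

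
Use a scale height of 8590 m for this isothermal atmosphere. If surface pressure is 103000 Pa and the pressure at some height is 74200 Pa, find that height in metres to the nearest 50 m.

z ≈ 2800 m

Invert the barometric formula: z = H ln(P₀/P).
P₀/P = 103000/74200 = 1.3881; ln(1.3881) = 0.32794.
z = 8590.0 × 0.32794 = 2817.0 m.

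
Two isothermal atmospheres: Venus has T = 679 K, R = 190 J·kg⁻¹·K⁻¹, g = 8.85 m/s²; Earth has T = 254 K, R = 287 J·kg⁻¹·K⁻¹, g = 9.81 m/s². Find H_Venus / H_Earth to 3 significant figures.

H = RT/g for each body.
H_Venus = 190 × 679 / 8.85 = 14577 m.
H_Earth = 287 × 254 / 9.81 = 7431.0 m.
H_Venus/H_Earth = 14577/7431.0 = 1.9616.

H_Venus/H_Earth ≈ 1.96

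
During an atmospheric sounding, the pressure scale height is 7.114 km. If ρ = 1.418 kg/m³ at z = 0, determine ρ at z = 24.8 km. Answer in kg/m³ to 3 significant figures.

ρ ≈ 0.0434 kg/m³

In an isothermal atmosphere, density decays like pressure: ρ = ρ₀ exp(−z/H).
z/H = 24800/7114.0 = 3.4861; exp(−3.4861) = 0.030620.
ρ = 1.418 × 0.030620 = 0.043419 kg/m³.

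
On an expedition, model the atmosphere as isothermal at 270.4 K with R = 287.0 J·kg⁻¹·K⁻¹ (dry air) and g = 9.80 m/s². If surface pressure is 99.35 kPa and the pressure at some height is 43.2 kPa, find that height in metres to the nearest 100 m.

Scale height: H = RT/g = 287.0 × 270.4 / 9.80 = 7918.9 m.
Invert the barometric formula: z = H ln(P₀/P).
P₀/P = 99.35/43.2 = 2.2998; ln(2.2998) = 0.83282.
z = 7918.9 × 0.83282 = 6595.0 m.

z ≈ 6600 m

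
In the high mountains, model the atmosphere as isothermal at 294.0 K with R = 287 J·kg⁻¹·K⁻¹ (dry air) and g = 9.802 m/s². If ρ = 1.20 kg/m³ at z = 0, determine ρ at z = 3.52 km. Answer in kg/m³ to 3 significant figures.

ρ ≈ 0.797 kg/m³

Scale height: H = RT/g = 287 × 294.0 / 9.802 = 8608.2 m.
In an isothermal atmosphere, density decays like pressure: ρ = ρ₀ exp(−z/H).
z/H = 3520.0/8608.2 = 0.40891; exp(−0.40891) = 0.66437.
ρ = 1.20 × 0.66437 = 0.79724 kg/m³.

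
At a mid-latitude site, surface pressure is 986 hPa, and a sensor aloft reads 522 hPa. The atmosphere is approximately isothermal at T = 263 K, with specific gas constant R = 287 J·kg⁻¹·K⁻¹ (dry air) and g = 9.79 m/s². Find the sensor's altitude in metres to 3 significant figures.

Scale height: H = RT/g = 287 × 263 / 9.79 = 7710.0 m.
Invert the barometric formula: z = H ln(P₀/P).
P₀/P = 986/522 = 1.8889; ln(1.8889) = 0.63599.
z = 7710.0 × 0.63599 = 4903.5 m.

z ≈ 4900 m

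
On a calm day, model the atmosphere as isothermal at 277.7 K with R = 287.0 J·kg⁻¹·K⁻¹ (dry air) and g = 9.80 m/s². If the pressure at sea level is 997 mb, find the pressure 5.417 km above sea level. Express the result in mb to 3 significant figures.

Scale height: H = RT/g = 287.0 × 277.7 / 9.80 = 8132.6 m.
Barometric formula: P = P₀ exp(−z/H).
z/H = 5417.0/8132.6 = 0.66608; exp(−0.66608) = 0.51372.
P = 997 × 0.51372 = 512.18 mb.

P ≈ 512 mb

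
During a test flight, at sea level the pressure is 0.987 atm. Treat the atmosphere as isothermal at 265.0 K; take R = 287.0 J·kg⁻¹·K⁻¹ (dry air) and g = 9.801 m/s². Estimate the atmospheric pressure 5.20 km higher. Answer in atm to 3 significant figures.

P ≈ 0.505 atm

Scale height: H = RT/g = 287.0 × 265.0 / 9.801 = 7759.9 m.
Barometric formula: P = P₀ exp(−z/H).
z/H = 5200.0/7759.9 = 0.67011; exp(−0.67011) = 0.51165.
P = 0.987 × 0.51165 = 0.50500 atm.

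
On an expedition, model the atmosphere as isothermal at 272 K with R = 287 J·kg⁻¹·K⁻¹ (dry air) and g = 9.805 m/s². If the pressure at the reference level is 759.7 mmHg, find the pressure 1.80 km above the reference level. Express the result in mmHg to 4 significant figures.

Scale height: H = RT/g = 287 × 272 / 9.805 = 7961.7 m.
Barometric formula: P = P₀ exp(−z/H).
z/H = 1800.0/7961.7 = 0.22608; exp(−0.22608) = 0.79765.
P = 759.7 × 0.79765 = 605.97 mmHg.

P ≈ 606.0 mmHg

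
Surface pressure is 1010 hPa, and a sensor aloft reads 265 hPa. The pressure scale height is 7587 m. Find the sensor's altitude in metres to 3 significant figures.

z ≈ 10200 m

Invert the barometric formula: z = H ln(P₀/P).
P₀/P = 1010/265 = 3.8113; ln(3.8113) = 1.3380.
z = 7587.0 × 1.3380 = 10151 m.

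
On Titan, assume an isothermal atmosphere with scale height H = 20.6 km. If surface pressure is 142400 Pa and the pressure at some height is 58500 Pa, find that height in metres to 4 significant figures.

z ≈ 18330 m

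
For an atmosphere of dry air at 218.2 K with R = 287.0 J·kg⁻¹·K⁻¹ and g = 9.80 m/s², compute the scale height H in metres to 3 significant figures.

H ≈ 6390 m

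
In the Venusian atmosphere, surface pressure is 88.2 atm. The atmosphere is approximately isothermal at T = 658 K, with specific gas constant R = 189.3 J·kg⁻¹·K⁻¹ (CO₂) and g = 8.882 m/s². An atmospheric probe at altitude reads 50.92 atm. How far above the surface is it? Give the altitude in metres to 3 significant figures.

z ≈ 7700 m

Scale height: H = RT/g = 189.3 × 658 / 8.882 = 14024 m.
Invert the barometric formula: z = H ln(P₀/P).
P₀/P = 88.2/50.92 = 1.7321; ln(1.7321) = 0.54933.
z = 14024 × 0.54933 = 7703.8 m.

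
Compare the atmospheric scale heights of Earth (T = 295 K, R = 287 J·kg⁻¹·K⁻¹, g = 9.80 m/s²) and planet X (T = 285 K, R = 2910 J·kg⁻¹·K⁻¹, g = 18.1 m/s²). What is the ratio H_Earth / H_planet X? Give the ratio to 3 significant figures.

H_Earth/H_planet X ≈ 0.189

H = RT/g for each body.
H_Earth = 287 × 295 / 9.80 = 8639.3 m.
H_planet X = 2910 × 285 / 18.1 = 45820 m.
H_Earth/H_planet X = 8639.3/45820 = 0.18855.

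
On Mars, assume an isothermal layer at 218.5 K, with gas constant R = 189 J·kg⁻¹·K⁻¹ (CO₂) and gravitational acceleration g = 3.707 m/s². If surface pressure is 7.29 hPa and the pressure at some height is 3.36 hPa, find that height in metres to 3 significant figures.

Scale height: H = RT/g = 189 × 218.5 / 3.707 = 11140 m.
Invert the barometric formula: z = H ln(P₀/P).
P₀/P = 7.29/3.36 = 2.1696; ln(2.1696) = 0.77454.
z = 11140 × 0.77454 = 8628.4 m.

z ≈ 8630 m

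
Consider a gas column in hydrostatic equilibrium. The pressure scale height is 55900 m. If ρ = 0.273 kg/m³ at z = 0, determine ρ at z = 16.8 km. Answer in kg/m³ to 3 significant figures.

ρ ≈ 0.202 kg/m³

In an isothermal atmosphere, density decays like pressure: ρ = ρ₀ exp(−z/H).
z/H = 16800/55900 = 0.30054; exp(−0.30054) = 0.74042.
ρ = 0.273 × 0.74042 = 0.20213 kg/m³.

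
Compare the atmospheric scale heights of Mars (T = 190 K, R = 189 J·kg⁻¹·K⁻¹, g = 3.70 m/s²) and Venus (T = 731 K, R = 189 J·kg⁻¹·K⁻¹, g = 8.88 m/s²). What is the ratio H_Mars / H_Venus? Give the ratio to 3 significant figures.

H_Mars/H_Venus ≈ 0.624

H = RT/g for each body.
H_Mars = 189 × 190 / 3.70 = 9705.4 m.
H_Venus = 189 × 731 / 8.88 = 15558 m.
H_Mars/H_Venus = 9705.4/15558 = 0.62382.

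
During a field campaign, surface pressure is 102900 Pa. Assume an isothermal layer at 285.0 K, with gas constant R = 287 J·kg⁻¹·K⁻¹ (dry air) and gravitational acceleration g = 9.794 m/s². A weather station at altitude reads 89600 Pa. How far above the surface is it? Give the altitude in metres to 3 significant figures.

Scale height: H = RT/g = 287 × 285.0 / 9.794 = 8351.5 m.
Invert the barometric formula: z = H ln(P₀/P).
P₀/P = 102900/89600 = 1.1484; ln(1.1484) = 0.13837.
z = 8351.5 × 0.13837 = 1155.6 m.

z ≈ 1160 m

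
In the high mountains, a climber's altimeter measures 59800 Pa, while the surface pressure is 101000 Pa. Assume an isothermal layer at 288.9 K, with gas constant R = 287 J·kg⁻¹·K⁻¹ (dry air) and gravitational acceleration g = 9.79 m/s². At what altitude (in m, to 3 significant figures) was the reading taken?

Scale height: H = RT/g = 287 × 288.9 / 9.79 = 8469.3 m.
Invert the barometric formula: z = H ln(P₀/P).
P₀/P = 101000/59800 = 1.6890; ln(1.6890) = 0.52414.
z = 8469.3 × 0.52414 = 4439.1 m.

z ≈ 4440 m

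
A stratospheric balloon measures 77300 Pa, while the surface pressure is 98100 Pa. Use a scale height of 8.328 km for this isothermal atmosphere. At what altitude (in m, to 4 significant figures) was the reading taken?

z ≈ 1985 m

Invert the barometric formula: z = H ln(P₀/P).
P₀/P = 98100/77300 = 1.2691; ln(1.2691) = 0.23831.
z = 8328.0 × 0.23831 = 1984.6 m.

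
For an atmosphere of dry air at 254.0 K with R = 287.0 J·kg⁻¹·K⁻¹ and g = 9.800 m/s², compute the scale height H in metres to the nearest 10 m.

The scale height of an isothermal atmosphere is H = RT/g.
H = 287.0 × 254.0 / 9.800 = 72898/9.800 = 7438.6 m.

H ≈ 7440 m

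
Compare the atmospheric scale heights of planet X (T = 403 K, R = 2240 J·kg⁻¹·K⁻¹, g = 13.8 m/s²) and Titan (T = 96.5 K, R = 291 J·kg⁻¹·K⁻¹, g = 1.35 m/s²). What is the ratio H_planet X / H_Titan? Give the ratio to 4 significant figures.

H_planet X/H_Titan ≈ 3.145

H = RT/g for each body.
H_planet X = 2240 × 403 / 13.8 = 65414 m.
H_Titan = 291 × 96.5 / 1.35 = 20801 m.
H_planet X/H_Titan = 65414/20801 = 3.1448.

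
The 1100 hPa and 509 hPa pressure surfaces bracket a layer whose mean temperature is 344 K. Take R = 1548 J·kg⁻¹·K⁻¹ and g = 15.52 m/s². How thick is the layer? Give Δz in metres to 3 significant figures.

Δz ≈ 26400 m

Hypsometric equation: Δz = (R T̄/g) ln(P₁/P₂).
R T̄/g = 1548 × 344 / 15.52 = 34311 m.
ln(1100/509) = ln(2.1611) = 0.77062.
Δz = 34311 × 0.77062 = 26441 m.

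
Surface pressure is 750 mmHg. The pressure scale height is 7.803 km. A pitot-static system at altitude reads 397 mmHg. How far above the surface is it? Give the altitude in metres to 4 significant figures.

z ≈ 4964 m

Invert the barometric formula: z = H ln(P₀/P).
P₀/P = 750/397 = 1.8892; ln(1.8892) = 0.63615.
z = 7803.0 × 0.63615 = 4963.9 m.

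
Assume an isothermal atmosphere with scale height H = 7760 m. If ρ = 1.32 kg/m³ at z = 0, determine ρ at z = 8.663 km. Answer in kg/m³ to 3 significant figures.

In an isothermal atmosphere, density decays like pressure: ρ = ρ₀ exp(−z/H).
z/H = 8663.0/7760.0 = 1.1164; exp(−1.1164) = 0.32746.
ρ = 1.32 × 0.32746 = 0.43225 kg/m³.

ρ ≈ 0.432 kg/m³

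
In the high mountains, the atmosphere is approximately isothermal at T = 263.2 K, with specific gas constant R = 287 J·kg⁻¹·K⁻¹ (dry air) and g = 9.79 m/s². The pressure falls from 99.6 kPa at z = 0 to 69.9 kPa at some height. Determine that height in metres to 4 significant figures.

z ≈ 2732 m

Scale height: H = RT/g = 287 × 263.2 / 9.79 = 7715.9 m.
Invert the barometric formula: z = H ln(P₀/P).
P₀/P = 99.6/69.9 = 1.4249; ln(1.4249) = 0.35410.
z = 7715.9 × 0.35410 = 2732.2 m.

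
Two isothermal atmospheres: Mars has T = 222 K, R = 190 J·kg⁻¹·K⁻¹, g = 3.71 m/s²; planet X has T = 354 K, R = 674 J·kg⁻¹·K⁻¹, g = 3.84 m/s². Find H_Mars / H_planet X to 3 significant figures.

H = RT/g for each body.
H_Mars = 190 × 222 / 3.71 = 11369 m.
H_planet X = 674 × 354 / 3.84 = 62134 m.
H_Mars/H_planet X = 11369/62134 = 0.18298.

H_Mars/H_planet X ≈ 0.183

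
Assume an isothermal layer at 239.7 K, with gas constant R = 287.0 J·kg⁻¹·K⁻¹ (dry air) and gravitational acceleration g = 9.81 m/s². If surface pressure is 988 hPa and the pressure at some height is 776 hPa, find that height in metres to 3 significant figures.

z ≈ 1690 m

Scale height: H = RT/g = 287.0 × 239.7 / 9.81 = 7012.6 m.
Invert the barometric formula: z = H ln(P₀/P).
P₀/P = 988/776 = 1.2732; ln(1.2732) = 0.24153.
z = 7012.6 × 0.24153 = 1693.8 m.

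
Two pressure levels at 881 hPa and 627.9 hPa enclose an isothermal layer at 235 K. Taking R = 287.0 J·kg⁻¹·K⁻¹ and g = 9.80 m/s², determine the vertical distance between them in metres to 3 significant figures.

Δz ≈ 2330 m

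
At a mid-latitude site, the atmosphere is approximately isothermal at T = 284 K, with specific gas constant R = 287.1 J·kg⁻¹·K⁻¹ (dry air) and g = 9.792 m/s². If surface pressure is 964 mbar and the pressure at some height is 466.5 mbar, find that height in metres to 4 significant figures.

z ≈ 6044 m

Scale height: H = RT/g = 287.1 × 284 / 9.792 = 8326.8 m.
Invert the barometric formula: z = H ln(P₀/P).
P₀/P = 964/466.5 = 2.0665; ln(2.0665) = 0.72586.
z = 8326.8 × 0.72586 = 6044.1 m.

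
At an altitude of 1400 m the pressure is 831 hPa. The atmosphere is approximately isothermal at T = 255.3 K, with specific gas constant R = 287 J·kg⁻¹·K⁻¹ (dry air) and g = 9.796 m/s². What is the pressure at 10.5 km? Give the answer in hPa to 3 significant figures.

Scale height: H = RT/g = 287 × 255.3 / 9.796 = 7479.7 m.
Between two levels, P₂ = P₁ exp(−Δz/H) with Δz = z₂ − z₁.
Δz = 10500 − 1400.0 = 9100.0 m; Δz/H = 9100.0/7479.7 = 1.2166.
P₂ = 831 × exp(−1.2166) = 831 × 0.29624 = 246.18 hPa.

P ≈ 246 hPa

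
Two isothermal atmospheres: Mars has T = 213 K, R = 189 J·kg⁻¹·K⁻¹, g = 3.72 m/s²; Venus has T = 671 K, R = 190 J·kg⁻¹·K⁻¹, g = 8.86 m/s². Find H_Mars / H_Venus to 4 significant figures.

H_Mars/H_Venus ≈ 0.7521

H = RT/g for each body.
H_Mars = 189 × 213 / 3.72 = 10822 m.
H_Venus = 190 × 671 / 8.86 = 14389 m.
H_Mars/H_Venus = 10822/14389 = 0.75210.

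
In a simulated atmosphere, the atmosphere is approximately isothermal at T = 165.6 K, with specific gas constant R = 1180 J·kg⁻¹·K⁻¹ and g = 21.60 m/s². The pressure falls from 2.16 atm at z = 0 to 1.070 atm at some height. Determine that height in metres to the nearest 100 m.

Scale height: H = RT/g = 1180 × 165.6 / 21.60 = 9046.7 m.
Invert the barometric formula: z = H ln(P₀/P).
P₀/P = 2.16/1.070 = 2.0187; ln(2.0187) = 0.70245.
z = 9046.7 × 0.70245 = 6354.9 m.

z ≈ 6400 m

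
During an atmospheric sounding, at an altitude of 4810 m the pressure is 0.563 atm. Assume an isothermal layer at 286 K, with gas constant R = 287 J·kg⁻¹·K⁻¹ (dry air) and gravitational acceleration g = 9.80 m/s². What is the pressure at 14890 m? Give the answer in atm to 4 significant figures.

P ≈ 0.1690 atm

Scale height: H = RT/g = 287 × 286 / 9.80 = 8375.7 m.
Between two levels, P₂ = P₁ exp(−Δz/H) with Δz = z₂ − z₁.
Δz = 14890 − 4810.0 = 10080 m; Δz/H = 10080/8375.7 = 1.2035.
P₂ = 0.563 × exp(−1.2035) = 0.563 × 0.30014 = 0.16898 atm.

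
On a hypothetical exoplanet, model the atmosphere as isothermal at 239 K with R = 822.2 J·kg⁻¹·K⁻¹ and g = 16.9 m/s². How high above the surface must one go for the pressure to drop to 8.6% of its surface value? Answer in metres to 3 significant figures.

Scale height: H = RT/g = 822.2 × 239 / 16.9 = 11628 m.
Set P/P₀ = exp(−z/H) = 0.086, so z = −H ln(0.086).
−ln(0.086) = 2.4534; z = 11628 × 2.4534 = 28528 m.

z ≈ 28500 m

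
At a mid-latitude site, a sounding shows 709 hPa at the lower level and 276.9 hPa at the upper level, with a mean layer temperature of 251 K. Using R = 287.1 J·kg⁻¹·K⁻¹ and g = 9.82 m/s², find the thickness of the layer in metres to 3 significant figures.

Hypsometric equation: Δz = (R T̄/g) ln(P₁/P₂).
R T̄/g = 287.1 × 251 / 9.82 = 7338.3 m.
ln(709/276.9) = ln(2.5605) = 0.94020.
Δz = 7338.3 × 0.94020 = 6899.5 m.

Δz ≈ 6900 m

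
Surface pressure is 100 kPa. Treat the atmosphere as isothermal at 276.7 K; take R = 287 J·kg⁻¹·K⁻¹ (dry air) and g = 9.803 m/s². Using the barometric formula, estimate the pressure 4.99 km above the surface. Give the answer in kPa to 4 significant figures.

P ≈ 54.01 kPa

Scale height: H = RT/g = 287 × 276.7 / 9.803 = 8100.9 m.
Barometric formula: P = P₀ exp(−z/H).
z/H = 4990.0/8100.9 = 0.61598; exp(−0.61598) = 0.54011.
P = 100 × 0.54011 = 54.011 kPa.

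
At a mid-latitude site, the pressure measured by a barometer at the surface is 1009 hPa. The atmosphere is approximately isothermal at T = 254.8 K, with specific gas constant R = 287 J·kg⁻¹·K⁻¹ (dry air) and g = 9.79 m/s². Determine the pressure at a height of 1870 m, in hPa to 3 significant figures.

Scale height: H = RT/g = 287 × 254.8 / 9.79 = 7469.6 m.
Barometric formula: P = P₀ exp(−z/H).
z/H = 1870.0/7469.6 = 0.25035; exp(−0.25035) = 0.77853.
P = 1009 × 0.77853 = 785.54 hPa.

P ≈ 786 hPa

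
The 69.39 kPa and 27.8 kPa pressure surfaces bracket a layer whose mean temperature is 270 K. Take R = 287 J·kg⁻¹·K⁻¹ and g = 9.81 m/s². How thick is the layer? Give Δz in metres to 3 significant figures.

Hypsometric equation: Δz = (R T̄/g) ln(P₁/P₂).
R T̄/g = 287 × 270 / 9.81 = 7899.1 m.
ln(69.39/27.8) = ln(2.4960) = 0.91469.
Δz = 7899.1 × 0.91469 = 7225.2 m.

Δz ≈ 7230 m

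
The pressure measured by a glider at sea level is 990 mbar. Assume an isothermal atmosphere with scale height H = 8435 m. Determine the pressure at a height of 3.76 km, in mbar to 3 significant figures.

Barometric formula: P = P₀ exp(−z/H).
z/H = 3760.0/8435.0 = 0.44576; exp(−0.44576) = 0.64034.
P = 990 × 0.64034 = 633.94 mbar.

P ≈ 634 mbar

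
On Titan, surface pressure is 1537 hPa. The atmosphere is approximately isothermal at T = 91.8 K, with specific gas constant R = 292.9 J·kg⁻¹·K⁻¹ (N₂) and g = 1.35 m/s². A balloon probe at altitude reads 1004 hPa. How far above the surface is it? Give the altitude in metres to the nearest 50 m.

z ≈ 8500 m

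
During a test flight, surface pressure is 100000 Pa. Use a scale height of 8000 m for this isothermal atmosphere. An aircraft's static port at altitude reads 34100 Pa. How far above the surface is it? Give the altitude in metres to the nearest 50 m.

Invert the barometric formula: z = H ln(P₀/P).
P₀/P = 100000/34100 = 2.9326; ln(2.9326) = 1.0759.
z = 8000.0 × 1.0759 = 8607.2 m.

z ≈ 8600 m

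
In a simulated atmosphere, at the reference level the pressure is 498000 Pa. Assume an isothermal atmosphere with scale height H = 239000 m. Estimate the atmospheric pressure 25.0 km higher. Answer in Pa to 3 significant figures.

P ≈ 449000 Pa

Barometric formula: P = P₀ exp(−z/H).
z/H = 25000/239000 = 0.10460; exp(−0.10460) = 0.90068.
P = 498000 × 0.90068 = 448540 Pa.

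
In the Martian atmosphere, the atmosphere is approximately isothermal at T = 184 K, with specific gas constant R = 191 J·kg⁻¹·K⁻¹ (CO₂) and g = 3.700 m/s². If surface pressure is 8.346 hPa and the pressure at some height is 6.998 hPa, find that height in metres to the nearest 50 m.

Scale height: H = RT/g = 191 × 184 / 3.700 = 9498.4 m.
Invert the barometric formula: z = H ln(P₀/P).
P₀/P = 8.346/6.998 = 1.1926; ln(1.1926) = 0.17614.
z = 9498.4 × 0.17614 = 1673.0 m.

z ≈ 1650 m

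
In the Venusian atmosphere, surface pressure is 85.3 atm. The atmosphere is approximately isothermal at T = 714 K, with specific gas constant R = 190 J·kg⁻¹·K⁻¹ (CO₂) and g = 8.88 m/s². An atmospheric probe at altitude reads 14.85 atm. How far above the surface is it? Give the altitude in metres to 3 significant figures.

z ≈ 26700 m

Scale height: H = RT/g = 190 × 714 / 8.88 = 15277 m.
Invert the barometric formula: z = H ln(P₀/P).
P₀/P = 85.3/14.85 = 5.7441; ln(5.7441) = 1.7482.
z = 15277 × 1.7482 = 26707 m.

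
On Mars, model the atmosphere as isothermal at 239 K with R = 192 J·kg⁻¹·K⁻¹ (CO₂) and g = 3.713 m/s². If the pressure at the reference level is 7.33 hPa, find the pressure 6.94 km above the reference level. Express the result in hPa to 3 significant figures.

P ≈ 4.18 hPa

Scale height: H = RT/g = 192 × 239 / 3.713 = 12359 m.
Barometric formula: P = P₀ exp(−z/H).
z/H = 6940.0/12359 = 0.56153; exp(−0.56153) = 0.57034.
P = 7.33 × 0.57034 = 4.1806 hPa.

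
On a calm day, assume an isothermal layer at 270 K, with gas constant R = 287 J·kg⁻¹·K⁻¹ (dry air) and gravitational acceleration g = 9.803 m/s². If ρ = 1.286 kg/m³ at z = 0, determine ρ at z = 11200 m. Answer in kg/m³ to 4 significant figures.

ρ ≈ 0.3118 kg/m³

Scale height: H = RT/g = 287 × 270 / 9.803 = 7904.7 m.
In an isothermal atmosphere, density decays like pressure: ρ = ρ₀ exp(−z/H).
z/H = 11200/7904.7 = 1.4169; exp(−1.4169) = 0.24246.
ρ = 1.286 × 0.24246 = 0.31180 kg/m³.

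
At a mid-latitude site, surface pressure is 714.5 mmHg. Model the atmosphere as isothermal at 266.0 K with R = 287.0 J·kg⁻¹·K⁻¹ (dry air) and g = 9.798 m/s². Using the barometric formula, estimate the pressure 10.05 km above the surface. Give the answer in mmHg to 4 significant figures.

P ≈ 196.7 mmHg

Scale height: H = RT/g = 287.0 × 266.0 / 9.798 = 7791.6 m.
Barometric formula: P = P₀ exp(−z/H).
z/H = 10050/7791.6 = 1.2899; exp(−1.2899) = 0.27530.
P = 714.5 × 0.27530 = 196.70 mmHg.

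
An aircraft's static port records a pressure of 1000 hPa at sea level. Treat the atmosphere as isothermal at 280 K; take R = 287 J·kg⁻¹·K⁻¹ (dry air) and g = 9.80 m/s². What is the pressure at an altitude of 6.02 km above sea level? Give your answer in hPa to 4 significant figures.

P ≈ 479.9 hPa

Scale height: H = RT/g = 287 × 280 / 9.80 = 8200.0 m.
Barometric formula: P = P₀ exp(−z/H).
z/H = 6020.0/8200.0 = 0.73415; exp(−0.73415) = 0.47991.
P = 1000 × 0.47991 = 479.91 hPa.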